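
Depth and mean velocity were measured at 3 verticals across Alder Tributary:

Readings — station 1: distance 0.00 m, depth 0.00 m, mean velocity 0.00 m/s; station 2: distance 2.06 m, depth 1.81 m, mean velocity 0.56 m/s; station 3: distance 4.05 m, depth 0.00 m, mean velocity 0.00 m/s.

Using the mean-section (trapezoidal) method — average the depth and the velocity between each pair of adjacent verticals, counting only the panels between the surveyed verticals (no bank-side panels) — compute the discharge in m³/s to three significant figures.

1.03 m³/s

Panel 1-2: Δb = 2.06 m, d̄ = (0.00+1.81)/2 = 0.905, v̄ = (0.00+0.56)/2 = 0.28 → q = 2.06×0.905×0.28 = 0.5220 m³/s
Panel 2-3: Δb = 1.99 m, d̄ = (1.81+0.00)/2 = 0.905, v̄ = (0.56+0.00)/2 = 0.28 → q = 1.99×0.905×0.28 = 0.5043 m³/s
Q = Σ q = 1.026 m³/s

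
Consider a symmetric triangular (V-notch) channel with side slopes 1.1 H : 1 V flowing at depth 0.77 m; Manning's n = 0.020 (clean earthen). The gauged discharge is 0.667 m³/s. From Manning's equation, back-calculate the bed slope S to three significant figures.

A = z·y² = 1.1×0.77² = 0.6522 m²
P = 2y√(1+z²) = 2×0.77×√(1+1.1²) = 2.289 m
R = A/P = 0.6522/2.289 = 0.2849 m
S = (Q·n / (1·A·R^(2/3)))² = (0.667×0.020 / (1×0.6522×0.4330))² = 0.002232

0.00223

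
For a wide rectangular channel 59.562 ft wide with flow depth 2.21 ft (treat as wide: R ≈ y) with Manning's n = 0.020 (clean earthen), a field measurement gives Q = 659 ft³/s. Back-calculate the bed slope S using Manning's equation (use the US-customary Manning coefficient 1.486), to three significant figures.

A = b·y = 59.562 × 2.21 = 131.6 ft²
Wide channel: R ≈ y = 2.21 ft
S = (Q·n / (1.486·A·R^(2/3)))² = (659×0.020 / (1.486×131.6×1.697))² = 0.001577

0.00158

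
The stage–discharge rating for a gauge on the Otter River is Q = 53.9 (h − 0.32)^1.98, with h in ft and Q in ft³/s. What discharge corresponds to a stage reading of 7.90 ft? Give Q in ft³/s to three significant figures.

Q = 53.9 × (7.90 − 0.32)^1.98 = 53.9 × 7.58^1.98 = 2974 ft³/s

2970 ft³/s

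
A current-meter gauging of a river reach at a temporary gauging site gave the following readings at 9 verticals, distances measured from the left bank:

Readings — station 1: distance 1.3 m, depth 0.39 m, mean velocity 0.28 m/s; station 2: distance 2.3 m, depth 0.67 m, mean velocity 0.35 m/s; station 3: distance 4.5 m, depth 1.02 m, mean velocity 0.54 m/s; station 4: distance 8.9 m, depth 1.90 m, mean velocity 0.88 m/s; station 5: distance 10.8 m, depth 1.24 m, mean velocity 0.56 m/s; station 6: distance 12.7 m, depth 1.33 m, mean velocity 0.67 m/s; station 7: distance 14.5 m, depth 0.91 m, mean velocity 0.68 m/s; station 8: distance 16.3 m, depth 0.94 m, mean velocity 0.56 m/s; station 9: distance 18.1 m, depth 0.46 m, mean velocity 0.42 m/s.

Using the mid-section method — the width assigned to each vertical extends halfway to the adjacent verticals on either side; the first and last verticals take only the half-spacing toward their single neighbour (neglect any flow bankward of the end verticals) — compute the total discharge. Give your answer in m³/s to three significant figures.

w_1 = (2.3 − 1.3)/2 = 0.5 m; q_1 = 0.28 × 0.39 × 0.5 = 0.05460 m³/s
w_2 = (4.5 − 1.3)/2 = 1.6 m; q_2 = 0.35 × 0.67 × 1.6 = 0.3752 m³/s
w_3 = (8.9 − 2.3)/2 = 3.3 m; q_3 = 0.54 × 1.02 × 3.3 = 1.818 m³/s
w_4 = (10.8 − 4.5)/2 = 3.15 m; q_4 = 0.88 × 1.90 × 3.15 = 5.267 m³/s
w_5 = (12.7 − 8.9)/2 = 1.9 m; q_5 = 0.56 × 1.24 × 1.9 = 1.319 m³/s
w_6 = (14.5 − 10.8)/2 = 1.85 m; q_6 = 0.67 × 1.33 × 1.85 = 1.649 m³/s
w_7 = (16.3 − 12.7)/2 = 1.8 m; q_7 = 0.68 × 0.91 × 1.8 = 1.114 m³/s
w_8 = (18.1 − 14.5)/2 = 1.8 m; q_8 = 0.56 × 0.94 × 1.8 = 0.9475 m³/s
w_9 = (18.1 − 16.3)/2 = 0.9 m; q_9 = 0.42 × 0.46 × 0.9 = 0.1739 m³/s
Q = Σ qᵢ = 12.72 m³/s

12.7 m³/s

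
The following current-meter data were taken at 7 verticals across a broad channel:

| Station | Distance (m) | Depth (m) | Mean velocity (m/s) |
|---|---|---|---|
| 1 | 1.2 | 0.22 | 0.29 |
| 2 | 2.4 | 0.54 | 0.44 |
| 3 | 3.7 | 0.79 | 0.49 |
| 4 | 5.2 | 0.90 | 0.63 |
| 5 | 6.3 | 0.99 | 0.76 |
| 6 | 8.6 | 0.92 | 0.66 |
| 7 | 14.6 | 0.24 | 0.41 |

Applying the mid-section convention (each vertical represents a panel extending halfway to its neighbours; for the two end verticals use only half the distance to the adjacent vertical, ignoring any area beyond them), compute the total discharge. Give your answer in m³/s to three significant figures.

5.71 m³/s

w_1 = (2.4 − 1.2)/2 = 0.6 m; q_1 = 0.29 × 0.22 × 0.6 = 0.03828 m³/s
w_2 = (3.7 − 1.2)/2 = 1.25 m; q_2 = 0.44 × 0.54 × 1.25 = 0.2970 m³/s
w_3 = (5.2 − 2.4)/2 = 1.4 m; q_3 = 0.49 × 0.79 × 1.4 = 0.5419 m³/s
w_4 = (6.3 − 3.7)/2 = 1.3 m; q_4 = 0.63 × 0.90 × 1.3 = 0.7371 m³/s
w_5 = (8.6 − 5.2)/2 = 1.7 m; q_5 = 0.76 × 0.99 × 1.7 = 1.279 m³/s
w_6 = (14.6 − 6.3)/2 = 4.15 m; q_6 = 0.66 × 0.92 × 4.15 = 2.520 m³/s
w_7 = (14.6 − 8.6)/2 = 3 m; q_7 = 0.41 × 0.24 × 3 = 0.2952 m³/s
Q = Σ qᵢ = 5.708 m³/s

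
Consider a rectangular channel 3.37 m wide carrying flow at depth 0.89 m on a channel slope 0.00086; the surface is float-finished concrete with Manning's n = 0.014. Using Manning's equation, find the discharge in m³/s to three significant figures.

4.38 m³/s

A = b·y = 3.37 × 0.89 = 2.999 m²
P = b + 2y = 3.37 + 2×0.89 = 5.150 m
R = A/P = 2.999/5.150 = 0.5824 m
Q = (1/n)·A·R^(2/3)·S^(1/2) = (1/0.014) × 2.999 × 0.5824^(2/3) × 0.00086^(1/2) = 4.381 m³/s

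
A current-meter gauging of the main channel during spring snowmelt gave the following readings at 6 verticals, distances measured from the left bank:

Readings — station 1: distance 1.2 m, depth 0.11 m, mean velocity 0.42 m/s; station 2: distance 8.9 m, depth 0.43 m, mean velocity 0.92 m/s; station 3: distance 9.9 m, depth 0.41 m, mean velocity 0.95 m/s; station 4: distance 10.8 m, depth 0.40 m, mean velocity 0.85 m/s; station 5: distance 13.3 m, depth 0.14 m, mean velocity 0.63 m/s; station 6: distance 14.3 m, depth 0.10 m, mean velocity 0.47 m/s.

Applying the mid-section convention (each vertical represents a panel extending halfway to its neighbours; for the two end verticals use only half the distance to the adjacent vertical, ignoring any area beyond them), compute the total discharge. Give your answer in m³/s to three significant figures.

w_1 = (8.9 − 1.2)/2 = 3.85 m; q_1 = 0.42 × 0.11 × 3.85 = 0.1779 m³/s
w_2 = (9.9 − 1.2)/2 = 4.35 m; q_2 = 0.92 × 0.43 × 4.35 = 1.721 m³/s
w_3 = (10.8 − 8.9)/2 = 0.95 m; q_3 = 0.95 × 0.41 × 0.95 = 0.3700 m³/s
w_4 = (13.3 − 9.9)/2 = 1.7 m; q_4 = 0.85 × 0.40 × 1.7 = 0.5780 m³/s
w_5 = (14.3 − 10.8)/2 = 1.75 m; q_5 = 0.63 × 0.14 × 1.75 = 0.1544 m³/s
w_6 = (14.3 − 13.3)/2 = 0.5 m; q_6 = 0.47 × 0.10 × 0.5 = 0.02350 m³/s
Q = Σ qᵢ = 3.025 m³/s

3.02 m³/s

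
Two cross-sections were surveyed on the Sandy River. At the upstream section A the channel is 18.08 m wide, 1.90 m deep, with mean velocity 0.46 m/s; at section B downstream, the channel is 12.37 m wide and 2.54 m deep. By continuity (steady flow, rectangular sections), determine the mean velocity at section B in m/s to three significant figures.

Q = A₁V₁ = (18.08×1.90) × 0.46 = 15.80 m³/s
A₂ = 12.37 × 2.54 = 31.42 m²
V₂ = Q/A₂ = 15.80/31.42 = 0.5029 m/s

0.503 m/s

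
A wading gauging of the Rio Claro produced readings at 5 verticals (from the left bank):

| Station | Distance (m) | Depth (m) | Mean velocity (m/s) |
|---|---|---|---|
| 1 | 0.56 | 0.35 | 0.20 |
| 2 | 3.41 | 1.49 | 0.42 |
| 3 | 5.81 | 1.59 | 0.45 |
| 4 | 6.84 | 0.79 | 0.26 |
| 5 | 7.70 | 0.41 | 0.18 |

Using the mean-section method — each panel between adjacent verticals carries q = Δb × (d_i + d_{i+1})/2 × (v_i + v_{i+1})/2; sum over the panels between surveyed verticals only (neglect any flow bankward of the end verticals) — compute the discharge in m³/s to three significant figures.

2.97 m³/s

Panel 1-2: Δb = 2.85 m, d̄ = (0.35+1.49)/2 = 0.92, v̄ = (0.20+0.42)/2 = 0.31 → q = 2.85×0.92×0.31 = 0.8128 m³/s
Panel 2-3: Δb = 2.4 m, d̄ = (1.49+1.59)/2 = 1.54, v̄ = (0.42+0.45)/2 = 0.435 → q = 2.4×1.54×0.435 = 1.608 m³/s
Panel 3-4: Δb = 1.03 m, d̄ = (1.59+0.79)/2 = 1.19, v̄ = (0.45+0.26)/2 = 0.355 → q = 1.03×1.19×0.355 = 0.4351 m³/s
Panel 4-5: Δb = 0.86 m, d̄ = (0.79+0.41)/2 = 0.6, v̄ = (0.26+0.18)/2 = 0.22 → q = 0.86×0.6×0.22 = 0.1135 m³/s
Q = Σ q = 2.969 m³/s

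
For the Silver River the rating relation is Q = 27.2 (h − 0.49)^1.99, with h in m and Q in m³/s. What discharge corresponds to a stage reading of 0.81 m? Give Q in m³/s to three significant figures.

2.82 m³/s

Q = 27.2 × (0.81 − 0.49)^1.99 = 27.2 × 0.32^1.99 = 2.817 m³/s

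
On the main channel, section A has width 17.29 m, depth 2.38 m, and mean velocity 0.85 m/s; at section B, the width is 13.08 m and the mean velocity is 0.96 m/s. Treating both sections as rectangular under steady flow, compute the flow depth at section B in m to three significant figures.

Q = A₁V₁ = (17.29×2.38) × 0.85 = 34.98 m³/s
d₂ = Q/(b₂ V₂) = 34.98/(13.08×0.96) = 2.786 m

2.79 m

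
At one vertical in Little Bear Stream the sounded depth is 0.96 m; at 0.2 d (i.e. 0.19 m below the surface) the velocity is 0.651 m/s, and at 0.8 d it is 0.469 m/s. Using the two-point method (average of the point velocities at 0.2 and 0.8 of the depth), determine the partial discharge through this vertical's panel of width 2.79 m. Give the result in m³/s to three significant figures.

v̄ = (0.651 + 0.469) / 2 = 0.5600 m/s
q = v̄ × d × w = 0.5600 × 0.96 × 2.79 = 1.500 m³/s

1.50 m³/s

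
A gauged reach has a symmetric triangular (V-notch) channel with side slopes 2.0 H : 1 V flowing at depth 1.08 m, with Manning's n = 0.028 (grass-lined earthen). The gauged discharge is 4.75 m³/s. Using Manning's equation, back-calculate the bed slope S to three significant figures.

A = z·y² = 2.0×1.08² = 2.333 m²
P = 2y√(1+z²) = 2×1.08×√(1+2.0²) = 4.830 m
R = A/P = 2.333/4.830 = 0.4830 m
S = (Q·n / (1·A·R^(2/3)))² = (4.75×0.028 / (1×2.333×0.6156))² = 0.008578

0.00858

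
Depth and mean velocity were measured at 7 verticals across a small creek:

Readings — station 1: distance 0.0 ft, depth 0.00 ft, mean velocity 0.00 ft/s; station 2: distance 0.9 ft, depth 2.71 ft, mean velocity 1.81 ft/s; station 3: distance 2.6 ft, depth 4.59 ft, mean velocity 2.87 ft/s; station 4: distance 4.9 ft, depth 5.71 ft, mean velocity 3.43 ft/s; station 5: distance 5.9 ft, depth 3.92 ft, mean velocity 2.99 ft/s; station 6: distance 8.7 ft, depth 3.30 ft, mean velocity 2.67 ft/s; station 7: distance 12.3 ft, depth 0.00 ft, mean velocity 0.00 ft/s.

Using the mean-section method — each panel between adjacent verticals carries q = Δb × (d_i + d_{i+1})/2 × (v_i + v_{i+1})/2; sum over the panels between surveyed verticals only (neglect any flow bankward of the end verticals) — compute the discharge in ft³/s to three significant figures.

Panel 1-2: Δb = 0.9 ft, d̄ = (0.00+2.71)/2 = 1.355, v̄ = (0.00+1.81)/2 = 0.905 → q = 0.9×1.355×0.905 = 1.104 ft³/s
Panel 2-3: Δb = 1.7 ft, d̄ = (2.71+4.59)/2 = 3.65, v̄ = (1.81+2.87)/2 = 2.34 → q = 1.7×3.65×2.34 = 14.52 ft³/s
Panel 3-4: Δb = 2.3 ft, d̄ = (4.59+5.71)/2 = 5.15, v̄ = (2.87+3.43)/2 = 3.15 → q = 2.3×5.15×3.15 = 37.31 ft³/s
Panel 4-5: Δb = 1 ft, d̄ = (5.71+3.92)/2 = 4.815, v̄ = (3.43+2.99)/2 = 3.21 → q = 1×4.815×3.21 = 15.46 ft³/s
Panel 5-6: Δb = 2.8 ft, d̄ = (3.92+3.30)/2 = 3.61, v̄ = (2.99+2.67)/2 = 2.83 → q = 2.8×3.61×2.83 = 28.61 ft³/s
Panel 6-7: Δb = 3.6 ft, d̄ = (3.30+0.00)/2 = 1.65, v̄ = (2.67+0.00)/2 = 1.335 → q = 3.6×1.65×1.335 = 7.930 ft³/s
Q = Σ q = 104.9 ft³/s

105 ft³/s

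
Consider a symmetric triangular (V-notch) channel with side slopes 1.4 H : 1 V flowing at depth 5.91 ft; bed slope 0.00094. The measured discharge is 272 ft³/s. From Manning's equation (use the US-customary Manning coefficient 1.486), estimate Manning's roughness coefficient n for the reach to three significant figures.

A = z·y² = 1.4×5.91² = 48.90 ft²
P = 2y√(1+z²) = 2×5.91×√(1+1.4²) = 20.34 ft
R = A/P = 48.90/20.34 = 2.405 ft
n = (1.486/Q)·A·R^(2/3)·S^(1/2) = (1.486/272) × 48.90 × 1.795 × 0.03066 = 0.01470

0.0147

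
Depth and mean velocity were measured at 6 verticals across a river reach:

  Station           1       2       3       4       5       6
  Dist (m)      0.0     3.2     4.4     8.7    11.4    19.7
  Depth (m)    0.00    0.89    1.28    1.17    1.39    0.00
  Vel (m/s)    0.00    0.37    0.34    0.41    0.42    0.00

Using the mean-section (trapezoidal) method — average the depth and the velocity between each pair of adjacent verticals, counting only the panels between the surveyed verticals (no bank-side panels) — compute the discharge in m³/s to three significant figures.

5.35 m³/s

Panel 1-2: Δb = 3.2 m, d̄ = (0.00+0.89)/2 = 0.445, v̄ = (0.00+0.37)/2 = 0.185 → q = 3.2×0.445×0.185 = 0.2634 m³/s
Panel 2-3: Δb = 1.2 m, d̄ = (0.89+1.28)/2 = 1.085, v̄ = (0.37+0.34)/2 = 0.355 → q = 1.2×1.085×0.355 = 0.4622 m³/s
Panel 3-4: Δb = 4.3 m, d̄ = (1.28+1.17)/2 = 1.225, v̄ = (0.34+0.41)/2 = 0.375 → q = 4.3×1.225×0.375 = 1.975 m³/s
Panel 4-5: Δb = 2.7 m, d̄ = (1.17+1.39)/2 = 1.28, v̄ = (0.41+0.42)/2 = 0.415 → q = 2.7×1.28×0.415 = 1.434 m³/s
Panel 5-6: Δb = 8.3 m, d̄ = (1.39+0.00)/2 = 0.695, v̄ = (0.42+0.00)/2 = 0.21 → q = 8.3×0.695×0.21 = 1.211 m³/s
Q = Σ q = 5.347 m³/s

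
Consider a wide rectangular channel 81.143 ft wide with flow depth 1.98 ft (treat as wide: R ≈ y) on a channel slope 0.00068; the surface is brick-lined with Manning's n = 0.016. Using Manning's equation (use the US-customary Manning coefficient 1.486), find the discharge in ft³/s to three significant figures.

614 ft³/s

A = b·y = 81.143 × 1.98 = 160.7 ft²
Wide channel: R ≈ y = 1.98 ft
Q = (1.486/n)·A·R^(2/3)·S^(1/2) = (1.486/0.016) × 160.7 × 1.980^(2/3) × 0.00068^(1/2) = 613.5 ft³/s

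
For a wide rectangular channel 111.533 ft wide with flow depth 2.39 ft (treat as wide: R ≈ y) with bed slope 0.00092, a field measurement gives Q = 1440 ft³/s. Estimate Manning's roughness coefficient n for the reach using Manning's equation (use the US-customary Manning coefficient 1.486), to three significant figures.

A = b·y = 111.533 × 2.39 = 266.6 ft²
Wide channel: R ≈ y = 2.39 ft
n = (1.486/Q)·A·R^(2/3)·S^(1/2) = (1.486/1440) × 266.6 × 1.788 × 0.03033 = 0.01491

0.0149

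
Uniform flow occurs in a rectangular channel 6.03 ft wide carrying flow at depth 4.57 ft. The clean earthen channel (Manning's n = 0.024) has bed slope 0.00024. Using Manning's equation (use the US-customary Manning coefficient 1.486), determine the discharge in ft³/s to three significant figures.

A = b·y = 6.03 × 4.57 = 27.56 ft²
P = b + 2y = 6.03 + 2×4.57 = 15.17 ft
R = A/P = 27.56/15.17 = 1.817 ft
Q = (1.486/n)·A·R^(2/3)·S^(1/2) = (1.486/0.024) × 27.56 × 1.817^(2/3) × 0.00024^(1/2) = 39.35 ft³/s

39.4 ft³/s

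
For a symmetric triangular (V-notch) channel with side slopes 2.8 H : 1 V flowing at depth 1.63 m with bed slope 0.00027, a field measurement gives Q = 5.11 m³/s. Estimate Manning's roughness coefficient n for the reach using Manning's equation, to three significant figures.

A = z·y² = 2.8×1.63² = 7.439 m²
P = 2y√(1+z²) = 2×1.63×√(1+2.8²) = 9.693 m
R = A/P = 7.439/9.693 = 0.7675 m
n = (1/Q)·A·R^(2/3)·S^(1/2) = (1/5.11) × 7.439 × 0.8383 × 0.01643 = 0.02005

0.0201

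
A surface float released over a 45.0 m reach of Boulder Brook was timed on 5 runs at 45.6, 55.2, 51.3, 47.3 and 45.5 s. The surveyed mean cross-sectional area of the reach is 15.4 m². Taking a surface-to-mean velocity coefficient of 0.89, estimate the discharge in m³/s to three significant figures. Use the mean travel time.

12.6 m³/s

t̄ = (45.6 + 55.2 + 51.3 + 47.3 + 45.5) / 5 = 48.98 s
v_surface = L / t̄ = 45.0 / 48.98 = 0.9187 m/s
v_mean = 0.89 × 0.9187 = 0.8177 m/s
Q = A × v_mean = 15.4 × 0.8177 = 12.59 m³/s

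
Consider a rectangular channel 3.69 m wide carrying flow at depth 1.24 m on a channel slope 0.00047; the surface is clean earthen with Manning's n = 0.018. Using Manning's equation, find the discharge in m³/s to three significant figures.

4.52 m³/s

A = b·y = 3.69 × 1.24 = 4.576 m²
P = b + 2y = 3.69 + 2×1.24 = 6.170 m
R = A/P = 4.576/6.170 = 0.7416 m
Q = (1/n)·A·R^(2/3)·S^(1/2) = (1/0.018) × 4.576 × 0.7416^(2/3) × 0.00047^(1/2) = 4.515 m³/s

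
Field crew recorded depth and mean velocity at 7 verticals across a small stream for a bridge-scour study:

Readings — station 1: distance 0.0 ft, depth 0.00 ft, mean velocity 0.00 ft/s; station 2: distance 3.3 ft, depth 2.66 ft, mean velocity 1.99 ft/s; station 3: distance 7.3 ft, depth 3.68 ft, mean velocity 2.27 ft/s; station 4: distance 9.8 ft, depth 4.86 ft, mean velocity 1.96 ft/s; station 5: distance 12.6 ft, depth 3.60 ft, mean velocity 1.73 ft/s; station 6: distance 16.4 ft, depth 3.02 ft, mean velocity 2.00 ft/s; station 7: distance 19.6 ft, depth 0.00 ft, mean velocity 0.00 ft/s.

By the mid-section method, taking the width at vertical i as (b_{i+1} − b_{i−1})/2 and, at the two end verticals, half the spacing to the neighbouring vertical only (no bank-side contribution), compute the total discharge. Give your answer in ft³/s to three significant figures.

w_2 = (7.3 − 0.0)/2 = 3.65 ft; q_2 = 1.99 × 2.66 × 3.65 = 19.32 ft³/s
w_3 = (9.8 − 3.3)/2 = 3.25 ft; q_3 = 2.27 × 3.68 × 3.25 = 27.15 ft³/s
w_4 = (12.6 − 7.3)/2 = 2.65 ft; q_4 = 1.96 × 4.86 × 2.65 = 25.24 ft³/s
w_5 = (16.4 − 9.8)/2 = 3.3 ft; q_5 = 1.73 × 3.60 × 3.3 = 20.55 ft³/s
w_6 = (19.6 − 12.6)/2 = 3.5 ft; q_6 = 2.00 × 3.02 × 3.5 = 21.14 ft³/s
Stations 1, 7 contribute zero (depth or velocity is 0).
Q = Σ qᵢ = 113.4 ft³/s

113 ft³/s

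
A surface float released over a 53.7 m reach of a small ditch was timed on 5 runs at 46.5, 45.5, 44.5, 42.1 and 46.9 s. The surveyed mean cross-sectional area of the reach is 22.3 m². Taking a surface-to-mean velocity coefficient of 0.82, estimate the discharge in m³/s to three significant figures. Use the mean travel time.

21.8 m³/s

t̄ = (46.5 + 45.5 + 44.5 + 42.1 + 46.9) / 5 = 45.1 s
v_surface = L / t̄ = 53.7 / 45.1 = 1.191 m/s
v_mean = 0.82 × 1.191 = 0.9764 m/s
Q = A × v_mean = 22.3 × 0.9764 = 21.77 m³/s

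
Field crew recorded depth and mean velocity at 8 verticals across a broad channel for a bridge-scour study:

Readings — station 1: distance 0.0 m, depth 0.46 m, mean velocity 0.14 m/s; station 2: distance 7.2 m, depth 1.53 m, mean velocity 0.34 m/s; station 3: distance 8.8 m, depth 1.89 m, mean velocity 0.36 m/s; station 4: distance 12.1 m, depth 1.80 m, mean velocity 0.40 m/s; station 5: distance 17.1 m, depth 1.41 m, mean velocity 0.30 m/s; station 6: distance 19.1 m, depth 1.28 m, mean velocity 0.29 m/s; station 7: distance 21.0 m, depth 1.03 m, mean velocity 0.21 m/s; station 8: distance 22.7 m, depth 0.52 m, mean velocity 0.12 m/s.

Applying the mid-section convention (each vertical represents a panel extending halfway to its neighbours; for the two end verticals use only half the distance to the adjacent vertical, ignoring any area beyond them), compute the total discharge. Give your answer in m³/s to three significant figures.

w_1 = (7.2 − 0.0)/2 = 3.6 m; q_1 = 0.14 × 0.46 × 3.6 = 0.2318 m³/s
w_2 = (8.8 − 0.0)/2 = 4.4 m; q_2 = 0.34 × 1.53 × 4.4 = 2.289 m³/s
w_3 = (12.1 − 7.2)/2 = 2.45 m; q_3 = 0.36 × 1.89 × 2.45 = 1.667 m³/s
w_4 = (17.1 − 8.8)/2 = 4.15 m; q_4 = 0.40 × 1.80 × 4.15 = 2.988 m³/s
w_5 = (19.1 − 12.1)/2 = 3.5 m; q_5 = 0.30 × 1.41 × 3.5 = 1.481 m³/s
w_6 = (21.0 − 17.1)/2 = 1.95 m; q_6 = 0.29 × 1.28 × 1.95 = 0.7238 m³/s
w_7 = (22.7 − 19.1)/2 = 1.8 m; q_7 = 0.21 × 1.03 × 1.8 = 0.3893 m³/s
w_8 = (22.7 − 21.0)/2 = 0.85 m; q_8 = 0.12 × 0.52 × 0.85 = 0.05304 m³/s
Q = Σ qᵢ = 9.822 m³/s

9.82 m³/s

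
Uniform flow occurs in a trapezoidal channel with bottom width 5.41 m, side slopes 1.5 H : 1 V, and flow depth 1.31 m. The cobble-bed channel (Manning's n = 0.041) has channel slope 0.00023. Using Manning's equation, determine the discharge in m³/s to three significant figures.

3.46 m³/s

A = (b + z·y)·y = (5.41 + 1.5×1.31)×1.31 = 9.661 m²
P = b + 2y√(1+z²) = 5.41 + 2×1.31×√(1+1.5²) = 10.13 m
R = A/P = 9.661/10.13 = 0.9534 m
Q = (1/n)·A·R^(2/3)·S^(1/2) = (1/0.041) × 9.661 × 0.9534^(2/3) × 0.00023^(1/2) = 3.462 m³/s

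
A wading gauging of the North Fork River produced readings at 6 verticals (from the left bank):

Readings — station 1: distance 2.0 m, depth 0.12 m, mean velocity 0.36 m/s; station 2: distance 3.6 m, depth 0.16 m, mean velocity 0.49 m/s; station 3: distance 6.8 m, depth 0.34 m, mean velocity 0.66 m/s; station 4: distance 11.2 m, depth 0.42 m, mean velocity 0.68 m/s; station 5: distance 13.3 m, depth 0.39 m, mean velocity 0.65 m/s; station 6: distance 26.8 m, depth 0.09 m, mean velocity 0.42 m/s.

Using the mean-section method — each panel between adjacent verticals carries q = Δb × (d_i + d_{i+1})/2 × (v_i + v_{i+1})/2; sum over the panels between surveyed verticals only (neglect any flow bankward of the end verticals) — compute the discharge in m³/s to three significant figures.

Panel 1-2: Δb = 1.6 m, d̄ = (0.12+0.16)/2 = 0.14, v̄ = (0.36+0.49)/2 = 0.425 → q = 1.6×0.14×0.425 = 0.09520 m³/s
Panel 2-3: Δb = 3.2 m, d̄ = (0.16+0.34)/2 = 0.25, v̄ = (0.49+0.66)/2 = 0.575 → q = 3.2×0.25×0.575 = 0.4600 m³/s
Panel 3-4: Δb = 4.4 m, d̄ = (0.34+0.42)/2 = 0.38, v̄ = (0.66+0.68)/2 = 0.67 → q = 4.4×0.38×0.67 = 1.120 m³/s
Panel 4-5: Δb = 2.1 m, d̄ = (0.42+0.39)/2 = 0.405, v̄ = (0.68+0.65)/2 = 0.665 → q = 2.1×0.405×0.665 = 0.5656 m³/s
Panel 5-6: Δb = 13.5 m, d̄ = (0.39+0.09)/2 = 0.24, v̄ = (0.65+0.42)/2 = 0.535 → q = 13.5×0.24×0.535 = 1.733 m³/s
Q = Σ q = 3.974 m³/s

3.97 m³/s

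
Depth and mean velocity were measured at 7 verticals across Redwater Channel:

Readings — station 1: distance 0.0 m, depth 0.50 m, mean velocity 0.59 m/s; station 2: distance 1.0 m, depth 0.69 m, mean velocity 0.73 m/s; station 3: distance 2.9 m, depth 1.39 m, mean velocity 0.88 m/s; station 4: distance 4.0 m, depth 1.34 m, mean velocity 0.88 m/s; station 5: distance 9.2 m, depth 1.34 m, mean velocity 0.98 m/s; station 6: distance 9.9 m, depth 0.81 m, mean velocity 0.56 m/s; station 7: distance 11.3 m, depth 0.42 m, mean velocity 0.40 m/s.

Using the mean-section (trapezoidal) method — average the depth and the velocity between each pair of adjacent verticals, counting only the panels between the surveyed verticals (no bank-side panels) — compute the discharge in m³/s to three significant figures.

10.8 m³/s

Panel 1-2: Δb = 1 m, d̄ = (0.50+0.69)/2 = 0.595, v̄ = (0.59+0.73)/2 = 0.66 → q = 1×0.595×0.66 = 0.3927 m³/s
Panel 2-3: Δb = 1.9 m, d̄ = (0.69+1.39)/2 = 1.04, v̄ = (0.73+0.88)/2 = 0.805 → q = 1.9×1.04×0.805 = 1.591 m³/s
Panel 3-4: Δb = 1.1 m, d̄ = (1.39+1.34)/2 = 1.365, v̄ = (0.88+0.88)/2 = 0.88 → q = 1.1×1.365×0.88 = 1.321 m³/s
Panel 4-5: Δb = 5.2 m, d̄ = (1.34+1.34)/2 = 1.34, v̄ = (0.88+0.98)/2 = 0.93 → q = 5.2×1.34×0.93 = 6.480 m³/s
Panel 5-6: Δb = 0.7 m, d̄ = (1.34+0.81)/2 = 1.075, v̄ = (0.98+0.56)/2 = 0.77 → q = 0.7×1.075×0.77 = 0.5794 m³/s
Panel 6-7: Δb = 1.4 m, d̄ = (0.81+0.42)/2 = 0.615, v̄ = (0.56+0.40)/2 = 0.48 → q = 1.4×0.615×0.48 = 0.4133 m³/s
Q = Σ q = 10.78 m³/s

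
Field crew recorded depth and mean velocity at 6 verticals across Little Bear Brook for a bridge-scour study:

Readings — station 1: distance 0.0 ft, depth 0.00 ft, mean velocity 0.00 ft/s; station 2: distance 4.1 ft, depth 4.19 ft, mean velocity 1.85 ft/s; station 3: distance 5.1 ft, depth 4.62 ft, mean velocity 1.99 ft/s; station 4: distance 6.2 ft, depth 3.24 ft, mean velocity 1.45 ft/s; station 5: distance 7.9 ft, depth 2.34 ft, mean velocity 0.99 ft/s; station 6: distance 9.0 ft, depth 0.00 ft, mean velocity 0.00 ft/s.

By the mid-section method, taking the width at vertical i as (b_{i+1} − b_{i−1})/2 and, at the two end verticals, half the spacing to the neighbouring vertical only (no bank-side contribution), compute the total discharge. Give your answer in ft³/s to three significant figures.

w_2 = (5.1 − 0.0)/2 = 2.55 ft; q_2 = 1.85 × 4.19 × 2.55 = 19.77 ft³/s
w_3 = (6.2 − 4.1)/2 = 1.05 ft; q_3 = 1.99 × 4.62 × 1.05 = 9.653 ft³/s
w_4 = (7.9 − 5.1)/2 = 1.4 ft; q_4 = 1.45 × 3.24 × 1.4 = 6.577 ft³/s
w_5 = (9.0 − 6.2)/2 = 1.4 ft; q_5 = 0.99 × 2.34 × 1.4 = 3.243 ft³/s
Stations 1, 6 contribute zero (depth or velocity is 0).
Q = Σ qᵢ = 39.24 ft³/s

39.2 ft³/s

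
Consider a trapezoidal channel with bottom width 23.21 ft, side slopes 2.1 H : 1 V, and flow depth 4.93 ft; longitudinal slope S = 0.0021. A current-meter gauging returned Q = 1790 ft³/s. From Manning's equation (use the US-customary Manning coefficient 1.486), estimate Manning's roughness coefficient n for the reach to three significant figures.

A = (b + z·y)·y = (23.21 + 2.1×4.93)×4.93 = 165.5 ft²
P = b + 2y√(1+z²) = 23.21 + 2×4.93×√(1+2.1²) = 46.14 ft
R = A/P = 165.5/46.14 = 3.586 ft
n = (1.486/Q)·A·R^(2/3)·S^(1/2) = (1.486/1790) × 165.5 × 2.343 × 0.04583 = 0.01475

0.0147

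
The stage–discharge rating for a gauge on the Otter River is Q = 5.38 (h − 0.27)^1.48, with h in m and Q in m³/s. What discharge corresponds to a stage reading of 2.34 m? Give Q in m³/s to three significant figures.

Q = 5.38 × (2.34 − 0.27)^1.48 = 5.38 × 2.07^1.48 = 15.79 m³/s

15.8 m³/s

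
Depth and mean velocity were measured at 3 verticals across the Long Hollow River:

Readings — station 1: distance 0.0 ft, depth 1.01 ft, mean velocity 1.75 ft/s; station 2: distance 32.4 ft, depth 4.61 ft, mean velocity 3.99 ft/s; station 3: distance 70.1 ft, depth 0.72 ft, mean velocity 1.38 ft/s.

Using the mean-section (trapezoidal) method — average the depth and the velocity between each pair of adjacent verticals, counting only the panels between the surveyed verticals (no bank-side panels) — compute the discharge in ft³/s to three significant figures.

531 ft³/s

Panel 1-2: Δb = 32.4 ft, d̄ = (1.01+4.61)/2 = 2.81, v̄ = (1.75+3.99)/2 = 2.87 → q = 32.4×2.81×2.87 = 261.3 ft³/s
Panel 2-3: Δb = 37.7 ft, d̄ = (4.61+0.72)/2 = 2.665, v̄ = (3.99+1.38)/2 = 2.685 → q = 37.7×2.665×2.685 = 269.8 ft³/s
Q = Σ q = 531.1 ft³/s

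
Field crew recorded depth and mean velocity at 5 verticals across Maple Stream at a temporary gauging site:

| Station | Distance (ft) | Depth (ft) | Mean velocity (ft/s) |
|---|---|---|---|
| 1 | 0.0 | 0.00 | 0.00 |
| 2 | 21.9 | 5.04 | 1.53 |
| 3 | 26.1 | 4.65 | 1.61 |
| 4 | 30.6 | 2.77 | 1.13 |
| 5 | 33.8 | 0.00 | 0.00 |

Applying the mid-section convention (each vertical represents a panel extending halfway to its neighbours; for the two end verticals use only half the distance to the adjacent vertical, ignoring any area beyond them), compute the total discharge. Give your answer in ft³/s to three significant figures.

w_2 = (26.1 − 0.0)/2 = 13.05 ft; q_2 = 1.53 × 5.04 × 13.05 = 100.6 ft³/s
w_3 = (30.6 − 21.9)/2 = 4.35 ft; q_3 = 1.61 × 4.65 × 4.35 = 32.57 ft³/s
w_4 = (33.8 − 26.1)/2 = 3.85 ft; q_4 = 1.13 × 2.77 × 3.85 = 12.05 ft³/s
Stations 1, 5 contribute zero (depth or velocity is 0).
Q = Σ qᵢ = 145.2 ft³/s

145 ft³/s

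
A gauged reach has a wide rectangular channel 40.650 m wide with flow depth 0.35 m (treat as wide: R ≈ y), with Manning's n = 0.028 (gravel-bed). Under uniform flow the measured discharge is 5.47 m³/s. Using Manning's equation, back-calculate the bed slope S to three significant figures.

A = b·y = 40.650 × 0.35 = 14.23 m²
Wide channel: R ≈ y = 0.35 m
S = (Q·n / (1·A·R^(2/3)))² = (5.47×0.028 / (1×14.23×0.4966))² = 0.0004698

0.000470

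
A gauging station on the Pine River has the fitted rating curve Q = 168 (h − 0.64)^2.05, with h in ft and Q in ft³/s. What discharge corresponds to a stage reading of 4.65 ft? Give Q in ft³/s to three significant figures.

2900 ft³/s

Q = 168 × (4.65 − 0.64)^2.05 = 168 × 4.01^2.05 = 2896 ft³/s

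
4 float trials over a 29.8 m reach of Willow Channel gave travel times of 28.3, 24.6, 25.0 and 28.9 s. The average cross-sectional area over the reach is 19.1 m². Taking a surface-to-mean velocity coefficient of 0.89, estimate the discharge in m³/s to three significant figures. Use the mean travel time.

t̄ = (28.3 + 24.6 + 25.0 + 28.9) / 4 = 26.7 s
v_surface = L / t̄ = 29.8 / 26.7 = 1.116 m/s
v_mean = 0.89 × 1.116 = 0.9933 m/s
Q = A × v_mean = 19.1 × 0.9933 = 18.97 m³/s

19.0 m³/s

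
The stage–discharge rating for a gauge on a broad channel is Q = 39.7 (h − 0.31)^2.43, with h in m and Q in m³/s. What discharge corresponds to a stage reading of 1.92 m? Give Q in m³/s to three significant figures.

126 m³/s

Q = 39.7 × (1.92 − 0.31)^2.43 = 39.7 × 1.61^2.43 = 126.3 m³/s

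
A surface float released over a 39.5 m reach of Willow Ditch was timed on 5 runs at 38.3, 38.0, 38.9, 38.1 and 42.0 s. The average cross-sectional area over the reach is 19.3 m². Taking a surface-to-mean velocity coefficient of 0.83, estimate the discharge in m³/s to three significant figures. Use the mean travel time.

t̄ = (38.3 + 38.0 + 38.9 + 38.1 + 42.0) / 5 = 39.06 s
v_surface = L / t̄ = 39.5 / 39.06 = 1.011 m/s
v_mean = 0.83 × 1.011 = 0.8393 m/s
Q = A × v_mean = 19.3 × 0.8393 = 16.20 m³/s

16.2 m³/s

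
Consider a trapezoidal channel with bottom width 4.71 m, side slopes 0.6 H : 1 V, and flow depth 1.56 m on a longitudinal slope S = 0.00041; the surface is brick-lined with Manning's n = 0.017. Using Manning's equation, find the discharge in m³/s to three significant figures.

A = (b + z·y)·y = (4.71 + 0.6×1.56)×1.56 = 8.808 m²
P = b + 2y√(1+z²) = 4.71 + 2×1.56×√(1+0.6²) = 8.349 m
R = A/P = 8.808/8.349 = 1.055 m
Q = (1/n)·A·R^(2/3)·S^(1/2) = (1/0.017) × 8.808 × 1.055^(2/3) × 0.00041^(1/2) = 10.87 m³/s

10.9 m³/s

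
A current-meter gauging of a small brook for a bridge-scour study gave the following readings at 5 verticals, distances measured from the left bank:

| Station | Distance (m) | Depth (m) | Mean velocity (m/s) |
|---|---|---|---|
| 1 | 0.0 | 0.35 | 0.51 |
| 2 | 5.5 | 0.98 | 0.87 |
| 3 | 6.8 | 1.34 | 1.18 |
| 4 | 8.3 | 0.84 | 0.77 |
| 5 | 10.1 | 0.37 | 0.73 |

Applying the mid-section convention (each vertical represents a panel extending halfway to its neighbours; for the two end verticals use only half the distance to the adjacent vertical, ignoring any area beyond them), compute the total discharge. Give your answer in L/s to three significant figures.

w_1 = (5.5 − 0.0)/2 = 2.75 m; q_1 = 0.51 × 0.35 × 2.75 = 0.4909 m³/s
w_2 = (6.8 − 0.0)/2 = 3.4 m; q_2 = 0.87 × 0.98 × 3.4 = 2.899 m³/s
w_3 = (8.3 − 5.5)/2 = 1.4 m; q_3 = 1.18 × 1.34 × 1.4 = 2.214 m³/s
w_4 = (10.1 − 6.8)/2 = 1.65 m; q_4 = 0.77 × 0.84 × 1.65 = 1.067 m³/s
w_5 = (10.1 − 8.3)/2 = 0.9 m; q_5 = 0.73 × 0.37 × 0.9 = 0.2431 m³/s
Q = Σ qᵢ = 6.914 m³/s
= 6.914 × 1000 = 6914 L/s

6910 L/s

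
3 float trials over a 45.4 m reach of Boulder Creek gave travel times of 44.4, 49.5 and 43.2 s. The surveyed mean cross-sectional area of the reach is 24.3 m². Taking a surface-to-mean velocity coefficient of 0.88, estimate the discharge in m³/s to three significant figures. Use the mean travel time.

t̄ = (44.4 + 49.5 + 43.2) / 3 = 45.7 s
v_surface = L / t̄ = 45.4 / 45.7 = 0.9934 m/s
v_mean = 0.88 × 0.9934 = 0.8742 m/s
Q = A × v_mean = 24.3 × 0.8742 = 21.24 m³/s

21.2 m³/s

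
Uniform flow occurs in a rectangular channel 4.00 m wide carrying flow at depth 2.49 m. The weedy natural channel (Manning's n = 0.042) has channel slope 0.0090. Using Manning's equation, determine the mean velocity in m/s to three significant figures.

2.42 m/s

A = b·y = 4.00 × 2.49 = 9.960 m²
P = b + 2y = 4.00 + 2×2.49 = 8.980 m
R = A/P = 9.960/8.980 = 1.109 m
Q = (1/n)·A·R^(2/3)·S^(1/2) = (1/0.042) × 9.960 × 1.109^(2/3) × 0.0090^(1/2) = 24.11 m³/s
V = Q/A = 24.11/9.960 = 2.420 m/s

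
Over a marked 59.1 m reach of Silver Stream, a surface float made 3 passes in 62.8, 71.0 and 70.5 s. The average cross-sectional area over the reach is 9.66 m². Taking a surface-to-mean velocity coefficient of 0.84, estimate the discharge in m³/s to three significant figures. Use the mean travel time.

t̄ = (62.8 + 71.0 + 70.5) / 3 = 68.1 s
v_surface = L / t̄ = 59.1 / 68.1 = 0.8678 m/s
v_mean = 0.84 × 0.8678 = 0.7290 m/s
Q = A × v_mean = 9.66 × 0.7290 = 7.042 m³/s

7.04 m³/s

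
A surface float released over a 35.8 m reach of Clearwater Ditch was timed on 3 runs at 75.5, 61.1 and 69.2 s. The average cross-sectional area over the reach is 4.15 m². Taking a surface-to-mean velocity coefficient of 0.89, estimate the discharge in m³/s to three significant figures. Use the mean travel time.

t̄ = (75.5 + 61.1 + 69.2) / 3 = 68.6 s
v_surface = L / t̄ = 35.8 / 68.6 = 0.5219 m/s
v_mean = 0.89 × 0.5219 = 0.4645 m/s
Q = A × v_mean = 4.15 × 0.4645 = 1.928 m³/s

1.93 m³/s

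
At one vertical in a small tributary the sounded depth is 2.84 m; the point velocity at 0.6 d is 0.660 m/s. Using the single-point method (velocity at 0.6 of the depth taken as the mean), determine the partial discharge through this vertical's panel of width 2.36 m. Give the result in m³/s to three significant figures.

v̄ = v₀.₆ = 0.660 m/s
q = v̄ × d × w = 0.6600 × 2.84 × 2.36 = 4.424 m³/s

4.42 m³/s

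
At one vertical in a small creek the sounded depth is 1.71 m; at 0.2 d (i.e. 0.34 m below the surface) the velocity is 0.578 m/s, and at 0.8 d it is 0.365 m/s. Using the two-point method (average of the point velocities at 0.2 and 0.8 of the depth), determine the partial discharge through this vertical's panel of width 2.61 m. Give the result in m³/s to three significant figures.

2.10 m³/s

v̄ = (0.578 + 0.365) / 2 = 0.4715 m/s
q = v̄ × d × w = 0.4715 × 1.71 × 2.61 = 2.104 m³/s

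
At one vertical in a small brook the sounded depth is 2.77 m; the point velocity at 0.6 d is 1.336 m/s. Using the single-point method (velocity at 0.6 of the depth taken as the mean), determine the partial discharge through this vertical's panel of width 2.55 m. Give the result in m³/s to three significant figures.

v̄ = v₀.₆ = 1.336 m/s
q = v̄ × d × w = 1.336 × 2.77 × 2.55 = 9.437 m³/s

9.44 m³/s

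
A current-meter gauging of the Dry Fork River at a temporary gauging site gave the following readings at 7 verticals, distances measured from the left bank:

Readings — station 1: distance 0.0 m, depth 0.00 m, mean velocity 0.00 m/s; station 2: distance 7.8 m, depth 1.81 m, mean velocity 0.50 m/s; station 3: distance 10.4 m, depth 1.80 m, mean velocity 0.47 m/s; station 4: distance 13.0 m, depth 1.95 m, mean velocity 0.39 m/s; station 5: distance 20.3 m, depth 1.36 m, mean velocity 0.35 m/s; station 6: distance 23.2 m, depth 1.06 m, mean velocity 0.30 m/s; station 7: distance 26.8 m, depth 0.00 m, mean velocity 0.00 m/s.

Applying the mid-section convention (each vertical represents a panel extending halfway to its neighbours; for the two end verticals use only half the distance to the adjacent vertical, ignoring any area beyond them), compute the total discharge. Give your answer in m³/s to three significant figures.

14.1 m³/s

w_2 = (10.4 − 0.0)/2 = 5.2 m; q_2 = 0.50 × 1.81 × 5.2 = 4.706 m³/s
w_3 = (13.0 − 7.8)/2 = 2.6 m; q_3 = 0.47 × 1.80 × 2.6 = 2.200 m³/s
w_4 = (20.3 − 10.4)/2 = 4.95 m; q_4 = 0.39 × 1.95 × 4.95 = 3.764 m³/s
w_5 = (23.2 − 13.0)/2 = 5.1 m; q_5 = 0.35 × 1.36 × 5.1 = 2.428 m³/s
w_6 = (26.8 − 20.3)/2 = 3.25 m; q_6 = 0.30 × 1.06 × 3.25 = 1.034 m³/s
Stations 1, 7 contribute zero (depth or velocity is 0).
Q = Σ qᵢ = 14.13 m³/s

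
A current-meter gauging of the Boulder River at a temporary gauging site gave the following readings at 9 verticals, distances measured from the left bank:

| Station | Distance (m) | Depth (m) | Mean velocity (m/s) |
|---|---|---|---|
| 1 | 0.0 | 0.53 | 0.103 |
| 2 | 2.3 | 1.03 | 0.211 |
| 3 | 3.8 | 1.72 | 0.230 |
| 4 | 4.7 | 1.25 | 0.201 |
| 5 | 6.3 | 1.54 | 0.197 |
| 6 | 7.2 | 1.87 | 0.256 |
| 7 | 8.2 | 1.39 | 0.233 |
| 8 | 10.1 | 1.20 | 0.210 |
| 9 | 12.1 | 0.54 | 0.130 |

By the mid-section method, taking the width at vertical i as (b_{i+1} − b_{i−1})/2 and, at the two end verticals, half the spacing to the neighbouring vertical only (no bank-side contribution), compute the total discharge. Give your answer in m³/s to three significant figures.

3.13 m³/s

w_1 = (2.3 − 0.0)/2 = 1.15 m; q_1 = 0.103 × 0.53 × 1.15 = 0.06278 m³/s
w_2 = (3.8 − 0.0)/2 = 1.9 m; q_2 = 0.211 × 1.03 × 1.9 = 0.4129 m³/s
w_3 = (4.7 − 2.3)/2 = 1.2 m; q_3 = 0.230 × 1.72 × 1.2 = 0.4747 m³/s
w_4 = (6.3 − 3.8)/2 = 1.25 m; q_4 = 0.201 × 1.25 × 1.25 = 0.3141 m³/s
w_5 = (7.2 − 4.7)/2 = 1.25 m; q_5 = 0.197 × 1.54 × 1.25 = 0.3792 m³/s
w_6 = (8.2 − 6.3)/2 = 0.95 m; q_6 = 0.256 × 1.87 × 0.95 = 0.4548 m³/s
w_7 = (10.1 − 7.2)/2 = 1.45 m; q_7 = 0.233 × 1.39 × 1.45 = 0.4696 m³/s
w_8 = (12.1 − 8.2)/2 = 1.95 m; q_8 = 0.210 × 1.20 × 1.95 = 0.4914 m³/s
w_9 = (12.1 − 10.1)/2 = 1 m; q_9 = 0.130 × 0.54 × 1 = 0.07020 m³/s
Q = Σ qᵢ = 3.130 m³/s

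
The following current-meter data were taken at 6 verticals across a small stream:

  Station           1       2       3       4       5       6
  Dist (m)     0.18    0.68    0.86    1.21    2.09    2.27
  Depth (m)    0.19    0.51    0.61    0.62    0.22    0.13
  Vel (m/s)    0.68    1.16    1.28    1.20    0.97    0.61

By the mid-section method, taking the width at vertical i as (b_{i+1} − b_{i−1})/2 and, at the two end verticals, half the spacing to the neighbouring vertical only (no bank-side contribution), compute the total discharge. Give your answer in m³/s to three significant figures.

w_1 = (0.68 − 0.18)/2 = 0.25 m; q_1 = 0.68 × 0.19 × 0.25 = 0.03230 m³/s
w_2 = (0.86 − 0.18)/2 = 0.34 m; q_2 = 1.16 × 0.51 × 0.34 = 0.2011 m³/s
w_3 = (1.21 − 0.68)/2 = 0.265 m; q_3 = 1.28 × 0.61 × 0.265 = 0.2069 m³/s
w_4 = (2.09 − 0.86)/2 = 0.615 m; q_4 = 1.20 × 0.62 × 0.615 = 0.4576 m³/s
w_5 = (2.27 − 1.21)/2 = 0.53 m; q_5 = 0.97 × 0.22 × 0.53 = 0.1131 m³/s
w_6 = (2.27 − 2.09)/2 = 0.09 m; q_6 = 0.61 × 0.13 × 0.09 = 0.007137 m³/s
Q = Σ qᵢ = 1.018 m³/s

1.02 m³/s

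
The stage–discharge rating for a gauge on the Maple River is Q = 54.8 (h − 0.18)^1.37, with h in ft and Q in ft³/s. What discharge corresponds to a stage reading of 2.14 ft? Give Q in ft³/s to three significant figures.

138 ft³/s

Q = 54.8 × (2.14 − 0.18)^1.37 = 54.8 × 1.96^1.37 = 137.8 ft³/s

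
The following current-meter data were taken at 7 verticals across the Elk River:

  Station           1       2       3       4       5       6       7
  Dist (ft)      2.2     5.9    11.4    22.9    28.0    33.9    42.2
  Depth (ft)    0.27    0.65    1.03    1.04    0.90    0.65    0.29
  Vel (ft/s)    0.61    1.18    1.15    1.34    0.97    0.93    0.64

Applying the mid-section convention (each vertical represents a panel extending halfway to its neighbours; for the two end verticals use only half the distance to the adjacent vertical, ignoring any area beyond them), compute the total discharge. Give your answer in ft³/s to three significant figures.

35.3 ft³/s

w_1 = (5.9 − 2.2)/2 = 1.85 ft; q_1 = 0.61 × 0.27 × 1.85 = 0.3047 ft³/s
w_2 = (11.4 − 2.2)/2 = 4.6 ft; q_2 = 1.18 × 0.65 × 4.6 = 3.528 ft³/s
w_3 = (22.9 − 5.9)/2 = 8.5 ft; q_3 = 1.15 × 1.03 × 8.5 = 10.07 ft³/s
w_4 = (28.0 − 11.4)/2 = 8.3 ft; q_4 = 1.34 × 1.04 × 8.3 = 11.57 ft³/s
w_5 = (33.9 − 22.9)/2 = 5.5 ft; q_5 = 0.97 × 0.90 × 5.5 = 4.802 ft³/s
w_6 = (42.2 − 28.0)/2 = 7.1 ft; q_6 = 0.93 × 0.65 × 7.1 = 4.292 ft³/s
w_7 = (42.2 − 33.9)/2 = 4.15 ft; q_7 = 0.64 × 0.29 × 4.15 = 0.7702 ft³/s
Q = Σ qᵢ = 35.33 ft³/s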